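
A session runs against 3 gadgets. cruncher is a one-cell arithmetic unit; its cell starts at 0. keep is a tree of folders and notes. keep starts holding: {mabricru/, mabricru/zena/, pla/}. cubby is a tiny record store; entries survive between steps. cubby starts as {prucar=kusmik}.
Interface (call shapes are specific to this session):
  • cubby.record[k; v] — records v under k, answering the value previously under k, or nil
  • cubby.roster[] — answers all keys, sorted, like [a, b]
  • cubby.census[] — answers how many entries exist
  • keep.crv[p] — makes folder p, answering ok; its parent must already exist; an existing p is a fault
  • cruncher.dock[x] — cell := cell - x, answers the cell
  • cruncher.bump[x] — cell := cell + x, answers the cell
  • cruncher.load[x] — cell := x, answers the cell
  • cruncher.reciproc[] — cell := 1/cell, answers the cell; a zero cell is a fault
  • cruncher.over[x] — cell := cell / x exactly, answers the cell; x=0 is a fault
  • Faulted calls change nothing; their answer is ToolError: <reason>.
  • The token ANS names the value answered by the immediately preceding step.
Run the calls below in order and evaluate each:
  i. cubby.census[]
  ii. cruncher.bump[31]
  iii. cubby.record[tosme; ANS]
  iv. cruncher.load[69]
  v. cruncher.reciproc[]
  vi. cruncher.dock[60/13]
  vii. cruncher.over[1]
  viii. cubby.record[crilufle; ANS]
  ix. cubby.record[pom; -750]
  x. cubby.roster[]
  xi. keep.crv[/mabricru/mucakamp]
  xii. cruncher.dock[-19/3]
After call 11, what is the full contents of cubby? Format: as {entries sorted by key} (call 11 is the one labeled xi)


Answer: {crilufle=-4127/897, pom=-750, prucar=kusmik, tosme=31}

Derivation:
# cubby.census() -> 1
# cruncher.bump(x='31') -> 31
# cubby.record(k='tosme', v='ANS') -> nil
# cruncher.load(x='69') -> 69
# cruncher.reciproc() -> 1/69
# cruncher.dock(x='60/13') -> -4127/897
# cruncher.over(x='1') -> -4127/897
# cubby.record(k='crilufle', v='ANS') -> nil
# cubby.record(k='pom', v='-750') -> nil
# cubby.roster() -> [crilufle, pom, prucar, tosme]
# keep.crv(p='/mabricru/mucakamp') -> ok
# cruncher.dock(x='-19/3') -> 518/299


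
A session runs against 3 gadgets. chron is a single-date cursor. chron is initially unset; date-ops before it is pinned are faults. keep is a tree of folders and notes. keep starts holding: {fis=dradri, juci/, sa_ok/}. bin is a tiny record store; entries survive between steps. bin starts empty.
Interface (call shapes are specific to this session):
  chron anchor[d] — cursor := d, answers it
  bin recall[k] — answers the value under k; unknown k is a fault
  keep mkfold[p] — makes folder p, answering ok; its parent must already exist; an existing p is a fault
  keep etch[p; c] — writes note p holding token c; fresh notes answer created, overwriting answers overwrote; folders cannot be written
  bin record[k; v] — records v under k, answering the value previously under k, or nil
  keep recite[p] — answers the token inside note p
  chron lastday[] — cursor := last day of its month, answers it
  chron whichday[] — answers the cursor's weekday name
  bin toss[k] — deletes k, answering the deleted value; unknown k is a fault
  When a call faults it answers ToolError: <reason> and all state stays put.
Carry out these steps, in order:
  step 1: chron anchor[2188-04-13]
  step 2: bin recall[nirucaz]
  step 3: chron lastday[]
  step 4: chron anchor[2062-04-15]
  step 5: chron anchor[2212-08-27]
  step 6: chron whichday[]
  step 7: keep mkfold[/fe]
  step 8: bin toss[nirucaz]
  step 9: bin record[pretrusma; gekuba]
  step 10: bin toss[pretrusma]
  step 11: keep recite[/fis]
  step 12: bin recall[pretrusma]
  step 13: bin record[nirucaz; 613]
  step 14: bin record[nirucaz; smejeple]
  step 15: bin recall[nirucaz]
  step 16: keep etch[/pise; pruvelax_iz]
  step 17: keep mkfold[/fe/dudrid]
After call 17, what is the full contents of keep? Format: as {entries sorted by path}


Answer: {fe/, fe/dudrid/, fis=dradri, juci/, pise=pruvelax_iz, sa_ok/}

Derivation:
==> chron anchor(d=2188-04-13)
<== 2188-04-13
==> bin recall(k=nirucaz)
<== ToolError: no such key nirucaz
==> chron lastday()
<== 2188-04-30
==> chron anchor(d=2062-04-15)
<== 2062-04-15
==> chron anchor(d=2212-08-27)
<== 2212-08-27
==> chron whichday()
<== Thursday
==> keep mkfold(p=/fe)
<== ok
==> bin toss(k=nirucaz)
<== ToolError: no such key nirucaz
==> bin record(k=pretrusma, v=gekuba)
<== nil
==> bin toss(k=pretrusma)
<== gekuba
==> keep recite(p=/fis)
<== dradri
==> bin recall(k=pretrusma)
<== ToolError: no such key pretrusma
==> bin record(k=nirucaz, v=613)
<== nil
==> bin record(k=nirucaz, v=smejeple)
<== 613
==> bin recall(k=nirucaz)
<== smejeple
==> keep etch(p=/pise, c=pruvelax_iz)
<== created
==> keep mkfold(p=/fe/dudrid)
<== ok


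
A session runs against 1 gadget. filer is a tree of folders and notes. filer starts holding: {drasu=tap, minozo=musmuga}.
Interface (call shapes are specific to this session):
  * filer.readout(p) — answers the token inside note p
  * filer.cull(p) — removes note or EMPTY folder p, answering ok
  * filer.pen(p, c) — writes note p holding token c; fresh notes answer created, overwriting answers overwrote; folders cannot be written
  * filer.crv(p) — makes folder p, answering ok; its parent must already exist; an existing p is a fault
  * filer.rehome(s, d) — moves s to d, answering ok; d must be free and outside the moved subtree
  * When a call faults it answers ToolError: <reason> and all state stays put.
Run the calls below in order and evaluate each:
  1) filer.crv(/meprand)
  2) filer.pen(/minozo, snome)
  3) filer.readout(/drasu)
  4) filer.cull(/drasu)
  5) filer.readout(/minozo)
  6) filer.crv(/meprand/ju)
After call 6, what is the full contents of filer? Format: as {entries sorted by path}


! filer.crv(p→/meprand) => ok
! filer.pen(p→/minozo, c→snome) => overwrote
! filer.readout(p→/drasu) => tap
! filer.cull(p→/drasu) => ok
! filer.readout(p→/minozo) => snome
! filer.crv(p→/meprand/ju) => ok

Answer: {meprand/, meprand/ju/, minozo=snome}


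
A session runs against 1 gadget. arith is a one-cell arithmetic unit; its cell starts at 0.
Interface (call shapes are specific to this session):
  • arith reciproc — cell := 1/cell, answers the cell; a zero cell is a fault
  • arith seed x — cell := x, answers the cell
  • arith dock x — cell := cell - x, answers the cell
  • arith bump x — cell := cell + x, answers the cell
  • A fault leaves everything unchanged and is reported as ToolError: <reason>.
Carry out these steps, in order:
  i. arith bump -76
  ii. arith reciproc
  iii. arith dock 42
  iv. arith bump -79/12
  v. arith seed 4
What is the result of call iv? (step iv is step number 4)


Answer: -2770/57

Derivation:
~$ arith bump x→-76
= -76
~$ arith reciproc
= -1/76
~$ arith dock x→42
= -3193/76
~$ arith bump x→-79/12
= -2770/57
~$ arith seed x→4
= 4


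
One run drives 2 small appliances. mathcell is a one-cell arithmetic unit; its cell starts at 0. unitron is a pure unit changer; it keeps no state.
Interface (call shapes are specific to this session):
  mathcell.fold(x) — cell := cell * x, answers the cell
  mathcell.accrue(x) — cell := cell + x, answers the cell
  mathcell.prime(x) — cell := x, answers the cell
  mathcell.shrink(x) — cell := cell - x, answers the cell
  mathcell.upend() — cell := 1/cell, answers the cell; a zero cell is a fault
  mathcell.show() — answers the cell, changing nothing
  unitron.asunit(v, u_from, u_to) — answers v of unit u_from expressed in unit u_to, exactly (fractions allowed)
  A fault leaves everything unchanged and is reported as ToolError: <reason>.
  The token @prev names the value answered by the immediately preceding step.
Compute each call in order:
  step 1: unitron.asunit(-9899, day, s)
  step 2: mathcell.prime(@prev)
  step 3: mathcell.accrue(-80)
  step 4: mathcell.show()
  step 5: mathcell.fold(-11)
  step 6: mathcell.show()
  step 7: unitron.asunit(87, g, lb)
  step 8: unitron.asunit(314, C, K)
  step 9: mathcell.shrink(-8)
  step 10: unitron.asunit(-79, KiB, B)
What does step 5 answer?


Answer: 9408010480

Derivation:
Step: unitron.asunit[v→-9899; u_from→day; u_to→s]
Result: -855273600
Step: mathcell.prime[x→@prev]
Result: -855273600
Step: mathcell.accrue[x→-80]
Result: -855273680
Step: mathcell.show[]
Result: -855273680
Step: mathcell.fold[x→-11]
Result: 9408010480
Step: mathcell.show[]
Result: 9408010480
Step: unitron.asunit[v→87; u_from→g; u_to→lb]
Result: 8700000/45359237
Step: unitron.asunit[v→314; u_from→C; u_to→K]
Result: 11743/20
Step: mathcell.shrink[x→-8]
Result: 9408010488
Step: unitron.asunit[v→-79; u_from→KiB; u_to→B]
Result: -80896


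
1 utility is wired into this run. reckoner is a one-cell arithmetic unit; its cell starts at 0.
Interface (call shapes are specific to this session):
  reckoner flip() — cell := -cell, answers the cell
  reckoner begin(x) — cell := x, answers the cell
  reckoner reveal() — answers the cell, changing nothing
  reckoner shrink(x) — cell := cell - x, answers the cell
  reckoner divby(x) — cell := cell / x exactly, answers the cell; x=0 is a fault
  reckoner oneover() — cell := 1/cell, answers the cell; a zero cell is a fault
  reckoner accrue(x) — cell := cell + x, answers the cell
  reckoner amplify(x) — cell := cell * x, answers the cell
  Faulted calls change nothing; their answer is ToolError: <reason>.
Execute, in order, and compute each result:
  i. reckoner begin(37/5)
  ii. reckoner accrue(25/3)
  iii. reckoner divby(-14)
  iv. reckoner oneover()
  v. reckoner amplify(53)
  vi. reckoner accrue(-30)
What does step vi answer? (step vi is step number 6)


>> reckoner begin(x=37/5)
<< 37/5
>> reckoner accrue(x=25/3)
<< 236/15
>> reckoner divby(x=-14)
<< -118/105
>> reckoner oneover()
<< -105/118
>> reckoner amplify(x=53)
<< -5565/118
>> reckoner accrue(x=-30)
<< -9105/118

Answer: -9105/118


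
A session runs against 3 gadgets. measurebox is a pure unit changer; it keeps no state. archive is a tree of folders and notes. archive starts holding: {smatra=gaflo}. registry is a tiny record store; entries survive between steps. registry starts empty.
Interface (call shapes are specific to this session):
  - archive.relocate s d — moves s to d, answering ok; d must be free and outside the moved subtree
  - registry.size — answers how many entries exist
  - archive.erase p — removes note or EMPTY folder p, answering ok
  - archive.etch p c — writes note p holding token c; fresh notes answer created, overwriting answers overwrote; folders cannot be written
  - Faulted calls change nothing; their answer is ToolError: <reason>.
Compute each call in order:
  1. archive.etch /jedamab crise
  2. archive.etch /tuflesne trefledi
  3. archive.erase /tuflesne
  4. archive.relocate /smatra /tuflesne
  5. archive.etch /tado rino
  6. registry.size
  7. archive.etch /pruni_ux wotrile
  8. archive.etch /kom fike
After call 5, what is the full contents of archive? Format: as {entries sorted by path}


Answer: {jedamab=crise, tado=rino, tuflesne=gaflo}

Derivation:
Then archive.etch using p: /jedamab, c: crise: created.
I use archive.etch using p: /tuflesne, c: trefledi, and observe created.
Using archive.erase using p: /tuflesne: ok.
Using archive.relocate using s: /smatra, d: /tuflesne, and get ok.
I use archive.etch using p: /tado, c: rino, → created.
Next I call registry.size(), and observe 0.
Now I run archive.etch using p: /pruni_ux, c: wotrile, → created.
Then archive.etch using p: /kom, c: fike, → created.


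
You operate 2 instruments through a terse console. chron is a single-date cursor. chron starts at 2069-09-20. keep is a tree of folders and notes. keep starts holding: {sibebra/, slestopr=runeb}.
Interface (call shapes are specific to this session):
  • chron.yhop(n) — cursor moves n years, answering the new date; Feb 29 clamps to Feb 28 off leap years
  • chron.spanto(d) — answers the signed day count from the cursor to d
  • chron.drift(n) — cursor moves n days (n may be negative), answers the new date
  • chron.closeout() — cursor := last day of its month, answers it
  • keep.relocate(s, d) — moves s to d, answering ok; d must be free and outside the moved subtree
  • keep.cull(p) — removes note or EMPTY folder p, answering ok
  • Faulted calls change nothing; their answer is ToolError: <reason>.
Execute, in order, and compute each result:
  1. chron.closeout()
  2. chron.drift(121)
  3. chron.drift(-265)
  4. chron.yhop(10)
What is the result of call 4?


Answer: 2079-05-09

Derivation:
// 1. chron.closeout() -> 2069-09-30
// 2. chron.drift(n→121) -> 2070-01-29
// 3. chron.drift(n→-265) -> 2069-05-09
// 4. chron.yhop(n→10) -> 2079-05-09


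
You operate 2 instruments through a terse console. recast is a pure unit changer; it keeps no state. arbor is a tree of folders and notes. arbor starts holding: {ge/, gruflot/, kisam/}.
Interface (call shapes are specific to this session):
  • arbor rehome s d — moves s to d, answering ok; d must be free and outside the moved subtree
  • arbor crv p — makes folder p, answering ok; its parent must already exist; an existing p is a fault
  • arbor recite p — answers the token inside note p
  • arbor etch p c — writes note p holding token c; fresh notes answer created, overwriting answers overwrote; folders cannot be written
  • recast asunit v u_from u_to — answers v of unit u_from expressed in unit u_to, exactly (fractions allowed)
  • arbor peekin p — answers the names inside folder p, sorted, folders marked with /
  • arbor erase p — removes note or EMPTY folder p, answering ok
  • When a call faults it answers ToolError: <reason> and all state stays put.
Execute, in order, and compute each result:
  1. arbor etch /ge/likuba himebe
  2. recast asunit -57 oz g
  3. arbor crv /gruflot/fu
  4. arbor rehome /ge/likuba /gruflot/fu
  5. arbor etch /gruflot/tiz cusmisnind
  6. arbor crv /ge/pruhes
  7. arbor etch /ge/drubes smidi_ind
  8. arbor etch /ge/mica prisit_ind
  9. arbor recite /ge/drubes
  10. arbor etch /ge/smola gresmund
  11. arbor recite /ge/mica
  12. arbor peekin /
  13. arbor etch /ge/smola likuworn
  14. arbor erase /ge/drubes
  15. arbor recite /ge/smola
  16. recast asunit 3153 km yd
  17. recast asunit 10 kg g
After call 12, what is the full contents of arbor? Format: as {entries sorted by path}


Next I call arbor etch(p='/ge/likuba', c='himebe'), which returns created.
Using recast asunit(v='-57', u_from='oz', u_to='g'), and get -2585476509/1600000.
I try arbor crv(p='/gruflot/fu'), and get ok.
Next I call arbor rehome(s='/ge/likuba', d='/gruflot/fu'), and get ToolError: exists.
I use arbor etch(p='/gruflot/tiz', c='cusmisnind'), — result: created.
Calling arbor crv(p='/ge/pruhes'), giving ok.
Next I call arbor etch(p='/ge/drubes', c='smidi_ind'), giving created.
Invoking arbor etch(p='/ge/mica', c='prisit_ind'), giving created.
I call arbor recite(p='/ge/drubes'), → smidi_ind.
Invoking arbor etch(p='/ge/smola', c='gresmund'), and observe created.
Then arbor recite(p='/ge/mica'), which returns prisit_ind.
I try arbor peekin(p='/'): [ge/, gruflot/, kisam/].
I invoke arbor etch(p='/ge/smola', c='likuworn'), and get overwrote.
Next I call arbor erase(p='/ge/drubes'), — result: ok.
Then arbor recite(p='/ge/smola'), and see likuworn.
I use recast asunit(v='3153', u_from='km', u_to='yd'), giving 1313750000/381.
I try recast asunit(v='10', u_from='kg', u_to='g'), and observe 10000.

Answer: {ge/, ge/drubes=smidi_ind, ge/likuba=himebe, ge/mica=prisit_ind, ge/pruhes/, ge/smola=gresmund, gruflot/, gruflot/fu/, gruflot/tiz=cusmisnind, kisam/}


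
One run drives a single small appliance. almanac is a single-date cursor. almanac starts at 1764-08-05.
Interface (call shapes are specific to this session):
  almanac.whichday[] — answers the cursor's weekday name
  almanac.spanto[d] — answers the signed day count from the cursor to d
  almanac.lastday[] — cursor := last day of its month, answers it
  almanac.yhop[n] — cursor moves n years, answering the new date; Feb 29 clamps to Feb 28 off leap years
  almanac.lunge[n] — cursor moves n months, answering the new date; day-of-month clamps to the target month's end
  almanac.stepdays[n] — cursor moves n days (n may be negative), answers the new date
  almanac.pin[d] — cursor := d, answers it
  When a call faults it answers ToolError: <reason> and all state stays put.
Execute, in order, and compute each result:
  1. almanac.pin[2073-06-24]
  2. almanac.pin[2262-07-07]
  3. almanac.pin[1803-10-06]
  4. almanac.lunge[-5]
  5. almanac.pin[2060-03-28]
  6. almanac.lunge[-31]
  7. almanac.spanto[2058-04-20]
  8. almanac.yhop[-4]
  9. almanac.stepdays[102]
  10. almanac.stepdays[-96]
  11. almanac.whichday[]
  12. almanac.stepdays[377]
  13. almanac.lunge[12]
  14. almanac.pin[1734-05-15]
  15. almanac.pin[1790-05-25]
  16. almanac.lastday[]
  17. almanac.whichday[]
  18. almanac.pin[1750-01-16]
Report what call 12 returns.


Answer: 2054-09-15

Derivation:
% almanac.pin d='2073-06-24'
[out] 2073-06-24
% almanac.pin d='2262-07-07'
[out] 2262-07-07
% almanac.pin d='1803-10-06'
[out] 1803-10-06
% almanac.lunge n='-5'
[out] 1803-05-06
% almanac.pin d='2060-03-28'
[out] 2060-03-28
% almanac.lunge n='-31'
[out] 2057-08-28
% almanac.spanto d='2058-04-20'
[out] 235
% almanac.yhop n='-4'
[out] 2053-08-28
% almanac.stepdays n='102'
[out] 2053-12-08
% almanac.stepdays n='-96'
[out] 2053-09-03
% almanac.whichday
[out] Wednesday
% almanac.stepdays n='377'
[out] 2054-09-15
% almanac.lunge n='12'
[out] 2055-09-15
% almanac.pin d='1734-05-15'
[out] 1734-05-15
% almanac.pin d='1790-05-25'
[out] 1790-05-25
% almanac.lastday
[out] 1790-05-31
% almanac.whichday
[out] Monday
% almanac.pin d='1750-01-16'
[out] 1750-01-16


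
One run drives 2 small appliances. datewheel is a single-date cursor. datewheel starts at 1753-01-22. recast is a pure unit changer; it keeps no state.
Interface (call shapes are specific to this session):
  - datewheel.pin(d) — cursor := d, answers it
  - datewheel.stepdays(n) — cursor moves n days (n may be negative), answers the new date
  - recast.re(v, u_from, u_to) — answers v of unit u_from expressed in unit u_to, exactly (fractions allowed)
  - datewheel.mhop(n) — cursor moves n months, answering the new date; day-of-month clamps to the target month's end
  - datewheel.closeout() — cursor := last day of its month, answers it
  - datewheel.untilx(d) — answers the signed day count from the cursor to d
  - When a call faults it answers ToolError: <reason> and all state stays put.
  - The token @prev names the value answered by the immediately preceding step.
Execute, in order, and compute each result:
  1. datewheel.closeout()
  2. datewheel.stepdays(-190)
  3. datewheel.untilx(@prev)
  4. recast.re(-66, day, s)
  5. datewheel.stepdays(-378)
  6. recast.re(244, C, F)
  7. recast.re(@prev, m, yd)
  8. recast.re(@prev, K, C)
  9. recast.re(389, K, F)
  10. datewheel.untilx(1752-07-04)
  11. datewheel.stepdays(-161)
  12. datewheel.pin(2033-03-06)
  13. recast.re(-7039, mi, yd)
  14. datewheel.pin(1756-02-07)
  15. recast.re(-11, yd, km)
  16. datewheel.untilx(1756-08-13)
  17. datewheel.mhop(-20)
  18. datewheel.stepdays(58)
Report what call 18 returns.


Answer: 1754-08-04

Derivation:
~$ datewheel.closeout
  1753-01-31
~$ datewheel.stepdays n='-190'
  1752-07-25
~$ datewheel.untilx d='@prev'
  0
~$ recast.re v='-66' u_from='day' u_to='s'
  -5702400
~$ datewheel.stepdays n='-378'
  1751-07-13
~$ recast.re v='244' u_from='C' u_to='F'
  2356/5
~$ recast.re v='@prev' u_from='m' u_to='yd'
  589000/1143
~$ recast.re v='@prev' u_from='K' u_to='C'
  5535791/22860
~$ recast.re v='389' u_from='K' u_to='F'
  24053/100
~$ datewheel.untilx d='1752-07-04'
  357
~$ datewheel.stepdays n='-161'
  1751-02-02
~$ datewheel.pin d='2033-03-06'
  2033-03-06
~$ recast.re v='-7039' u_from='mi' u_to='yd'
  -12388640
~$ datewheel.pin d='1756-02-07'
  1756-02-07
~$ recast.re v='-11' u_from='yd' u_to='km'
  -12573/1250000
~$ datewheel.untilx d='1756-08-13'
  188
~$ datewheel.mhop n='-20'
  1754-06-07
~$ datewheel.stepdays n='58'
  1754-08-04


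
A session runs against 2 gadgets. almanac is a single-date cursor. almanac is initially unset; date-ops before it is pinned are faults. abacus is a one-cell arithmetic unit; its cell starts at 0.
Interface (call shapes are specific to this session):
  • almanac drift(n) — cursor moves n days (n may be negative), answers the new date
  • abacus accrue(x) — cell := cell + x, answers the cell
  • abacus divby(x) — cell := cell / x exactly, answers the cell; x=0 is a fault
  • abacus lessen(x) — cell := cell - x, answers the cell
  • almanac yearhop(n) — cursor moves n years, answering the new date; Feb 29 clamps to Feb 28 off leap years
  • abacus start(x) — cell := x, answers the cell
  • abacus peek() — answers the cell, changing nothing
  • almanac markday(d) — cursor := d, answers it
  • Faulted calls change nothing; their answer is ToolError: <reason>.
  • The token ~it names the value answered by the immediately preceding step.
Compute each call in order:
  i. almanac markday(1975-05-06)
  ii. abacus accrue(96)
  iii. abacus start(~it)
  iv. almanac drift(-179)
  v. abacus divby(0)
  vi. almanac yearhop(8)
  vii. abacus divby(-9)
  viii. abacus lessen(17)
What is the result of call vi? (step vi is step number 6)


Answer: 1982-11-08

Derivation:
# almanac markday(d→1975-05-06) => 1975-05-06
# abacus accrue(x→96) => 96
# abacus start(x→~it) => 96
# almanac drift(n→-179) => 1974-11-08
# abacus divby(x→0) => ToolError: division by zero
# almanac yearhop(n→8) => 1982-11-08
# abacus divby(x→-9) => -32/3
# abacus lessen(x→17) => -83/3


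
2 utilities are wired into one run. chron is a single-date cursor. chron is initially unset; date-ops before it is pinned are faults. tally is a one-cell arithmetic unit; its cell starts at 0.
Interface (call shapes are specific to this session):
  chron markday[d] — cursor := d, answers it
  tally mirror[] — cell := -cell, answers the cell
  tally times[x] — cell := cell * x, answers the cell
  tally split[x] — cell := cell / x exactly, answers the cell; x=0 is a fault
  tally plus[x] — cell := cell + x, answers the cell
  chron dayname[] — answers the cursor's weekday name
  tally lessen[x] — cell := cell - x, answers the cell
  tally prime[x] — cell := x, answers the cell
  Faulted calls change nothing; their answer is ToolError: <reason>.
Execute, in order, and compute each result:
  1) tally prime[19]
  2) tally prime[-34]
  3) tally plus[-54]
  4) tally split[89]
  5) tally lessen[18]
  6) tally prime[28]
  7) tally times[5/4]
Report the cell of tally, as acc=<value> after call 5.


>> tally prime(x: 19)
<< 19
>> tally prime(x: -34)
<< -34
>> tally plus(x: -54)
<< -88
>> tally split(x: 89)
<< -88/89
>> tally lessen(x: 18)
<< -1690/89
>> tally prime(x: 28)
<< 28
>> tally times(x: 5/4)
<< 35

Answer: acc=-1690/89


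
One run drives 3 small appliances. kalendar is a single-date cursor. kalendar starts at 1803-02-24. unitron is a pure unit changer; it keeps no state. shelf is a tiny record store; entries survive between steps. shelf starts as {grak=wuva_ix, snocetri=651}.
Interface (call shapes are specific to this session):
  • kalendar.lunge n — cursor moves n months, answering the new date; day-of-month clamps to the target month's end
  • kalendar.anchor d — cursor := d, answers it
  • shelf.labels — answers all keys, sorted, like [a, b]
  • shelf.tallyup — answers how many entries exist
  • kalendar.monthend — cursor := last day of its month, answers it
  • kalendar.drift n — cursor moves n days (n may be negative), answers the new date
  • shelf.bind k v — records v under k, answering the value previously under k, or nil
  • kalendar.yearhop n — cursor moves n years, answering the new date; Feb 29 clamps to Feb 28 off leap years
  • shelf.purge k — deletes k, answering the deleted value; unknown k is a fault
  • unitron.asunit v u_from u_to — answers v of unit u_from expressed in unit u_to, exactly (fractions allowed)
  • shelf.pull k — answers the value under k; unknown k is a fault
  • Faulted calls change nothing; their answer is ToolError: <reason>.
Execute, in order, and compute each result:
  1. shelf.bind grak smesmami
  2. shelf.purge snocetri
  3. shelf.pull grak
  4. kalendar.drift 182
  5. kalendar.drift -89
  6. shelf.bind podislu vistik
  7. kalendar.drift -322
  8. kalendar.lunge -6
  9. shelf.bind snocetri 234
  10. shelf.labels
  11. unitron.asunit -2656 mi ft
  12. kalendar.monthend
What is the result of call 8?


Answer: 1802-01-10

Derivation:
> bind k=grak v=smesmami
= wuva_ix
> purge k=snocetri
= 651
> pull k=grak
= smesmami
> drift n=182
= 1803-08-25
> drift n=-89
= 1803-05-28
> bind k=podislu v=vistik
= nil
> drift n=-322
= 1802-07-10
> lunge n=-6
= 1802-01-10
> bind k=snocetri v=234
= nil
> labels
= [grak, podislu, snocetri]
> asunit v=-2656 u_from=mi u_to=ft
= -14023680
> monthend
= 1802-01-31


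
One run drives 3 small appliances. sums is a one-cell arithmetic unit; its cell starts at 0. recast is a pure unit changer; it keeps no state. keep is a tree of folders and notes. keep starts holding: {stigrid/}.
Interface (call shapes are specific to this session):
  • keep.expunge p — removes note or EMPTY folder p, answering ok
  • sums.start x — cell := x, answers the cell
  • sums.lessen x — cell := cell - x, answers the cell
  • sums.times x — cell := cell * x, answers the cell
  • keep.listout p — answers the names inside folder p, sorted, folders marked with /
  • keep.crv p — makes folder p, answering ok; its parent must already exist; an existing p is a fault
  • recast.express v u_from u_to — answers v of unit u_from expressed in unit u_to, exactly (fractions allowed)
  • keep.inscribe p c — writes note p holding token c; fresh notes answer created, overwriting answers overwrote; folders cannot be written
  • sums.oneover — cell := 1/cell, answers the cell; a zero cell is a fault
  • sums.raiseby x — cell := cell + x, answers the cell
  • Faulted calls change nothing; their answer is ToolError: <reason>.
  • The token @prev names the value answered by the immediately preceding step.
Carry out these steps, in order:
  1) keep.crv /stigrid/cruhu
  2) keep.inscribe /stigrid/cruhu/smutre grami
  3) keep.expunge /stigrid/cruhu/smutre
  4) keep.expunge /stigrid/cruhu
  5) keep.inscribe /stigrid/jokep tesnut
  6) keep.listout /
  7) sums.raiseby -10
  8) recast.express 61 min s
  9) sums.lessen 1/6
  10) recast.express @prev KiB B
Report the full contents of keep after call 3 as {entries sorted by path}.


Answer: {stigrid/, stigrid/cruhu/}

Derivation:
-- 1. keep.crv(p=/stigrid/cruhu) == ok
-- 2. keep.inscribe(p=/stigrid/cruhu/smutre, c=grami) == created
-- 3. keep.expunge(p=/stigrid/cruhu/smutre) == ok
-- 4. keep.expunge(p=/stigrid/cruhu) == ok
-- 5. keep.inscribe(p=/stigrid/jokep, c=tesnut) == created
-- 6. keep.listout(p=/) == [stigrid/]
-- 7. sums.raiseby(x=-10) == -10
-- 8. recast.express(v=61, u_from=min, u_to=s) == 3660
-- 9. sums.lessen(x=1/6) == -61/6
-- 10. recast.express(v=@prev, u_from=KiB, u_to=B) == -31232/3


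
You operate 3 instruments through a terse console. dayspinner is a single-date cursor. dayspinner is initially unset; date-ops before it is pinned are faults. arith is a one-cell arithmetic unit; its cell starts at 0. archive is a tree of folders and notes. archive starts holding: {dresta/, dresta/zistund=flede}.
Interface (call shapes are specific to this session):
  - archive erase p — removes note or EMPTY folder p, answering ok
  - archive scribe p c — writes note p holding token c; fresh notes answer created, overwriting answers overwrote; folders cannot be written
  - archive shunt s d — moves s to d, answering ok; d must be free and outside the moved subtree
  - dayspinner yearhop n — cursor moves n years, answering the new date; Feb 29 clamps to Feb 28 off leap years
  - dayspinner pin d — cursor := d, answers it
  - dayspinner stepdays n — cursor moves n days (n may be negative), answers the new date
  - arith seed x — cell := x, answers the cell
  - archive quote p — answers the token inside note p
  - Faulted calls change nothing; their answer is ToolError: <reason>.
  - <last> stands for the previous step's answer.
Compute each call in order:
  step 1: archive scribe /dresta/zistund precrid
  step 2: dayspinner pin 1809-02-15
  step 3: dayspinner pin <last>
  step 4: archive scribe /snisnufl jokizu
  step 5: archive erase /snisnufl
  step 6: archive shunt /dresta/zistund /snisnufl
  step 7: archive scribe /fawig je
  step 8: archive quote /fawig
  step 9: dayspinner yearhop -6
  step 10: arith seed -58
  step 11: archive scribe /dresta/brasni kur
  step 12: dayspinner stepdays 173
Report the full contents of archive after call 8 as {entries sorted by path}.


Act: archive scribe[p='/dresta/zistund'; c='precrid']
Obs: overwrote
Act: dayspinner pin[d='1809-02-15']
Obs: 1809-02-15
Act: dayspinner pin[d='<last>']
Obs: 1809-02-15
Act: archive scribe[p='/snisnufl'; c='jokizu']
Obs: created
Act: archive erase[p='/snisnufl']
Obs: ok
Act: archive shunt[s='/dresta/zistund'; d='/snisnufl']
Obs: ok
Act: archive scribe[p='/fawig'; c='je']
Obs: created
Act: archive quote[p='/fawig']
Obs: je
Act: dayspinner yearhop[n='-6']
Obs: 1803-02-15
Act: arith seed[x='-58']
Obs: -58
Act: archive scribe[p='/dresta/brasni'; c='kur']
Obs: created
Act: dayspinner stepdays[n='173']
Obs: 1803-08-07

Answer: {dresta/, fawig=je, snisnufl=precrid}


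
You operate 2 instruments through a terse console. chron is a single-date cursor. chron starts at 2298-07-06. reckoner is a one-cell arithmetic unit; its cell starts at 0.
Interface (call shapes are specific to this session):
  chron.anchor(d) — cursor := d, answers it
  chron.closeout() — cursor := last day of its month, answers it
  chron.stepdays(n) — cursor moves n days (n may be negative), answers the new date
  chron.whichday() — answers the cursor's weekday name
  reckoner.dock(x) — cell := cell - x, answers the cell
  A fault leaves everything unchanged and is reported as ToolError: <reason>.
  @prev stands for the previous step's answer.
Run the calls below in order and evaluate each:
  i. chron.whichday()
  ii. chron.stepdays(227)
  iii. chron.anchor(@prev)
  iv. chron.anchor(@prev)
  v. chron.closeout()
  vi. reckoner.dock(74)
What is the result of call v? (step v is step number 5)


Answer: 2299-02-28

Derivation:
→ whichday()
← Wednesday
→ stepdays(227)
← 2299-02-18
→ anchor(@prev)
← 2299-02-18
→ anchor(@prev)
← 2299-02-18
→ closeout()
← 2299-02-28
→ dock(74)
← -74


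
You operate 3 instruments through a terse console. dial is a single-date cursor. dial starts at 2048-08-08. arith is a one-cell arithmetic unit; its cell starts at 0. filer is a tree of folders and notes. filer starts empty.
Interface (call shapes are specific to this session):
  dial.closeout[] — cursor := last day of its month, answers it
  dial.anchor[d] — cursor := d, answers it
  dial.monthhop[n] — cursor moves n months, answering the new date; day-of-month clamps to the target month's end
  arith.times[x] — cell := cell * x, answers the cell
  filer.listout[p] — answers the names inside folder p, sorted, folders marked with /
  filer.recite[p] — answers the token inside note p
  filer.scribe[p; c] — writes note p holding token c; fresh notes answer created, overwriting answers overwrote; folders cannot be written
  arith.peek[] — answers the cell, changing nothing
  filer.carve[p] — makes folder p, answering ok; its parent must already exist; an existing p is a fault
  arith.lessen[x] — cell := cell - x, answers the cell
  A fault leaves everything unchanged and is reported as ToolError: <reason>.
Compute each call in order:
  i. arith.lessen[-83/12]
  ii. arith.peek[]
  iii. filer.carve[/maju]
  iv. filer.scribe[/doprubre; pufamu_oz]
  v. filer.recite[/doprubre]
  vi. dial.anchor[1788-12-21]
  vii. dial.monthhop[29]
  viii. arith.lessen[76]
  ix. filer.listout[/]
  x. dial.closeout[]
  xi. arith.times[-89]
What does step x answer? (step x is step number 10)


Using arith.lessen(-83/12), and get 83/12.
Now I run arith.peek, and observe 83/12.
Then filer.carve(/maju), which returns ok.
I call filer.scribe(/doprubre, pufamu_oz), yielding created.
Next I call filer.recite(/doprubre), yielding pufamu_oz.
Next I call dial.anchor(1788-12-21), and see 1788-12-21.
I use dial.monthhop(29), and see 1791-05-21.
I run arith.lessen(76), and get -829/12.
Calling filer.listout(/): [doprubre, maju/].
I call dial.closeout(), which returns 1791-05-31.
I call arith.times(-89), → 73781/12.

Answer: 1791-05-31


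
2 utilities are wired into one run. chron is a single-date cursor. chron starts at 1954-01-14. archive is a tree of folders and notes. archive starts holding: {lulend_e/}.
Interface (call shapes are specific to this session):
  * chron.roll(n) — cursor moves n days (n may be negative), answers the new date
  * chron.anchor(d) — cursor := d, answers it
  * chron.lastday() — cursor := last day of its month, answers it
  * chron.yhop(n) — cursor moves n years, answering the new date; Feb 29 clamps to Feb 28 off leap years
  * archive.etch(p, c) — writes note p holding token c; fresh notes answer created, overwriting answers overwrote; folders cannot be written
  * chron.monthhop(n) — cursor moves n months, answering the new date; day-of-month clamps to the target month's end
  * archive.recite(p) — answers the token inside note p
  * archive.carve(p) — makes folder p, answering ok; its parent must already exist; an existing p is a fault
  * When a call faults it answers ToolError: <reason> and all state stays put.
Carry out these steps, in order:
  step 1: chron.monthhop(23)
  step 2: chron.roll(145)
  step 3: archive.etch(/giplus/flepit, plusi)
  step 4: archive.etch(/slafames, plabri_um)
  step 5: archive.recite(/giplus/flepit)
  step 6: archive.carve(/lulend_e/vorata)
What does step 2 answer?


Answer: 1956-05-07

Derivation:
CALL chron.monthhop[n: 23]
RET  1955-12-14
CALL chron.roll[n: 145]
RET  1956-05-07
CALL archive.etch[p: /giplus/flepit; c: plusi]
RET  ToolError: no parent
CALL archive.etch[p: /slafames; c: plabri_um]
RET  created
CALL archive.recite[p: /giplus/flepit]
RET  ToolError: not found
CALL archive.carve[p: /lulend_e/vorata]
RET  ok


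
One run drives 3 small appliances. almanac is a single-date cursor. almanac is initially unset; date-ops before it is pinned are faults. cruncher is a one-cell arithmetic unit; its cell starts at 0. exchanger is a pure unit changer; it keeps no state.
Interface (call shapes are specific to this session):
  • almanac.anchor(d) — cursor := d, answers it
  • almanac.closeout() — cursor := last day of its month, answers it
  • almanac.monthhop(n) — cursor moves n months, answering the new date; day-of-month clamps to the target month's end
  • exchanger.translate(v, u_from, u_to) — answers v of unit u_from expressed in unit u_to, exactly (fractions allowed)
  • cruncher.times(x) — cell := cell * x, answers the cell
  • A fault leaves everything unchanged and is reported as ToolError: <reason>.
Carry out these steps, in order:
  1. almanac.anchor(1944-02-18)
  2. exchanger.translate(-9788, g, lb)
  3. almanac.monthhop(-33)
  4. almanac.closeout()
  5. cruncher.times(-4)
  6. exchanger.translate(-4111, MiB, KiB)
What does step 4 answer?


Answer: 1941-05-31

Derivation:
// anchor(d→1944-02-18) : 1944-02-18
// translate(v→-9788, u_from→g, u_to→lb) : -978800000/45359237
// monthhop(n→-33) : 1941-05-18
// closeout() : 1941-05-31
// times(x→-4) : 0
// translate(v→-4111, u_from→MiB, u_to→KiB) : -4209664


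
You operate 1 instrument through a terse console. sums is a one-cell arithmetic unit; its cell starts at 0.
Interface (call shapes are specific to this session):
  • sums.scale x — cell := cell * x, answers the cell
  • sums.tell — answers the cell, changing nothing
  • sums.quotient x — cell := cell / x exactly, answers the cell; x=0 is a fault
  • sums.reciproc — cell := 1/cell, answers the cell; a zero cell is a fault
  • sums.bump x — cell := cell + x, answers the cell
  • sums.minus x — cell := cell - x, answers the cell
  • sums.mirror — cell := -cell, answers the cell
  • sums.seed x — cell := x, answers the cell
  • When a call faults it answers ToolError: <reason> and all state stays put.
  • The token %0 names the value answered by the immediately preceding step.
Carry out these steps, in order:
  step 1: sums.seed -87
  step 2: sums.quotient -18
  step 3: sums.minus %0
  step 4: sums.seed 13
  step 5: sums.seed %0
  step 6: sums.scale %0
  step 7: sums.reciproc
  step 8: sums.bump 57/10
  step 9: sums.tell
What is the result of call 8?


CALL seed[x→-87]
RET  -87
CALL quotient[x→-18]
RET  29/6
CALL minus[x→%0]
RET  0
CALL seed[x→13]
RET  13
CALL seed[x→%0]
RET  13
CALL scale[x→%0]
RET  169
CALL reciproc[]
RET  1/169
CALL bump[x→57/10]
RET  9643/1690
CALL tell[]
RET  9643/1690

Answer: 9643/1690


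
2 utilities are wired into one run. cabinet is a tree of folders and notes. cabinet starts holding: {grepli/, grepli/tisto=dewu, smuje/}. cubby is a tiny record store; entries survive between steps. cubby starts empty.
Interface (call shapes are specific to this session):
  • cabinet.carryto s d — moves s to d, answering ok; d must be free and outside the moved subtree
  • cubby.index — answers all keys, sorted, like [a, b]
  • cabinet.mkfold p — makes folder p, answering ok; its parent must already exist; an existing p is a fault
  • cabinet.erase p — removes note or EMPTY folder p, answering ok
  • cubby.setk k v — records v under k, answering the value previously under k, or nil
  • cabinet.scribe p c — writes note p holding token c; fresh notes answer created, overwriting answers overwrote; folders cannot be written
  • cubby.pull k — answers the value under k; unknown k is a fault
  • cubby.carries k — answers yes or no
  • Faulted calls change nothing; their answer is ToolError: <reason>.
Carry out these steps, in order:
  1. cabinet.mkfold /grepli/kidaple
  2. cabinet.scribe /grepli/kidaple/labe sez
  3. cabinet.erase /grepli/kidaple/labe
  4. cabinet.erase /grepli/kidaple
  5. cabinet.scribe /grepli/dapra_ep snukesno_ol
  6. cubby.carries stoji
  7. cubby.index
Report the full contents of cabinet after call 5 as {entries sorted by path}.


Answer: {grepli/, grepli/dapra_ep=snukesno_ol, grepli/tisto=dewu, smuje/}

Derivation:
-- 1. cabinet.mkfold(p='/grepli/kidaple') : ok
-- 2. cabinet.scribe(p='/grepli/kidaple/labe', c='sez') : created
-- 3. cabinet.erase(p='/grepli/kidaple/labe') : ok
-- 4. cabinet.erase(p='/grepli/kidaple') : ok
-- 5. cabinet.scribe(p='/grepli/dapra_ep', c='snukesno_ol') : created
-- 6. cubby.carries(k='stoji') : no
-- 7. cubby.index() : []


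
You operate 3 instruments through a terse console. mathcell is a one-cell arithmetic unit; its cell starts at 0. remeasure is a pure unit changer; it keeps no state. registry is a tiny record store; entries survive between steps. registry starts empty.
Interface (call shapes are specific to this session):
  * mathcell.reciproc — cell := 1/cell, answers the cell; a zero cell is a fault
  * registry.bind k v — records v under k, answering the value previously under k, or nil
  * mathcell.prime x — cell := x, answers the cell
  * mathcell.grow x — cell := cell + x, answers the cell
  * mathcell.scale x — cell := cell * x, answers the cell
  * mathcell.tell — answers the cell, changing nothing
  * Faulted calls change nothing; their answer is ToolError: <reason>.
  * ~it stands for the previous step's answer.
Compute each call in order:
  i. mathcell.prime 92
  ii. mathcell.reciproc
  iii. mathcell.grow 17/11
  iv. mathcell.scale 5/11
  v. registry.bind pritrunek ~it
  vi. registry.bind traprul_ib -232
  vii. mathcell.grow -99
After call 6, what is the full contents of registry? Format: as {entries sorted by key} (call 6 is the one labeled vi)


Answer: {pritrunek=7875/11132, traprul_ib=-232}

Derivation:
I run prime on 92, — result: 92.
I call reciproc, giving 1/92.
Then grow on 17/11, — result: 1575/1012.
Calling scale on 5/11, yielding 7875/11132.
I try bind on pritrunek, ~it, which returns nil.
I run bind on traprul_ib, -232, which returns nil.
Now I run grow on -99, giving -1094193/11132.
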